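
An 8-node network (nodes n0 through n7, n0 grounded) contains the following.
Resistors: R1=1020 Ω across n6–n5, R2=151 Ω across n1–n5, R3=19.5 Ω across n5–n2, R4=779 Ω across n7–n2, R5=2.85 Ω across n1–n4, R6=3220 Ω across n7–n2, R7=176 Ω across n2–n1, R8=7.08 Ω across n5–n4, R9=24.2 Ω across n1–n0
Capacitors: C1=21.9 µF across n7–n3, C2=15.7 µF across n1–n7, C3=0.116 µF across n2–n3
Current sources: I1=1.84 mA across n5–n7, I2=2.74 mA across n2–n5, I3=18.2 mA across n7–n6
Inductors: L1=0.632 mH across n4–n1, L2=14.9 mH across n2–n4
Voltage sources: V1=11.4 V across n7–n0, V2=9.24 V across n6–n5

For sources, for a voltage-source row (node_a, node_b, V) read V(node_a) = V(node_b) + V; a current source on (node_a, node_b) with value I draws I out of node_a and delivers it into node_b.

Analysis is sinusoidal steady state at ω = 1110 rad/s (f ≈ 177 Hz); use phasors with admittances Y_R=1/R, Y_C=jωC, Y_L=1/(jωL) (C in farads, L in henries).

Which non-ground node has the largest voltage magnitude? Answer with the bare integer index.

6

MNA unknowns: 7 node voltages V₁..V_7 plus 2 source currents (V1, V2)
R1: Y=0.0009804+0.000j on G[6,5]
R2: Y=0.006623+0.000j on G[1,5]
R3: Y=0.05128+0.000j on G[5,2]
C1: Y=0.000+0.02431j on G[7,3]
I1: z[5]−=0.00184, z[7]+=0.00184
C2: Y=0.000+0.01743j on G[1,7]
L1: Y=0.000-1.425j on G[4,1]
R4: Y=0.001284+0.000j on G[7,2]
R5: Y=0.3509+0.000j on G[1,4]
I2: z[2]−=0.00274, z[5]+=0.00274
R6: Y=0.0003106+0.000j on G[7,2]
L2: Y=0.000-0.06046j on G[2,4]
R7: Y=0.005682+0.000j on G[2,1]
R8: Y=0.1412+0.000j on G[5,4]
I3: z[7]−=0.0182, z[6]+=0.0182
C3: Y=0.000+0.0001288j on G[2,3]
R9: Y=0.04132+0.000j on G[1,0]
V1: row V7−V0=11.4, i_V1 at 7,0
V2: row V6−V5=9.24, i_V2 at 6,5
solve → V1=2.315+3.710j, V2=2.512+3.869j, V3=11.35+0.02039j, V4=2.324+3.728j, V5=2.468+3.764j, V6=11.71+3.764j, V7=11.40+0.000j
aux → i_V1=-0.09567-0.1533j, i_V2=0.009141+0.000j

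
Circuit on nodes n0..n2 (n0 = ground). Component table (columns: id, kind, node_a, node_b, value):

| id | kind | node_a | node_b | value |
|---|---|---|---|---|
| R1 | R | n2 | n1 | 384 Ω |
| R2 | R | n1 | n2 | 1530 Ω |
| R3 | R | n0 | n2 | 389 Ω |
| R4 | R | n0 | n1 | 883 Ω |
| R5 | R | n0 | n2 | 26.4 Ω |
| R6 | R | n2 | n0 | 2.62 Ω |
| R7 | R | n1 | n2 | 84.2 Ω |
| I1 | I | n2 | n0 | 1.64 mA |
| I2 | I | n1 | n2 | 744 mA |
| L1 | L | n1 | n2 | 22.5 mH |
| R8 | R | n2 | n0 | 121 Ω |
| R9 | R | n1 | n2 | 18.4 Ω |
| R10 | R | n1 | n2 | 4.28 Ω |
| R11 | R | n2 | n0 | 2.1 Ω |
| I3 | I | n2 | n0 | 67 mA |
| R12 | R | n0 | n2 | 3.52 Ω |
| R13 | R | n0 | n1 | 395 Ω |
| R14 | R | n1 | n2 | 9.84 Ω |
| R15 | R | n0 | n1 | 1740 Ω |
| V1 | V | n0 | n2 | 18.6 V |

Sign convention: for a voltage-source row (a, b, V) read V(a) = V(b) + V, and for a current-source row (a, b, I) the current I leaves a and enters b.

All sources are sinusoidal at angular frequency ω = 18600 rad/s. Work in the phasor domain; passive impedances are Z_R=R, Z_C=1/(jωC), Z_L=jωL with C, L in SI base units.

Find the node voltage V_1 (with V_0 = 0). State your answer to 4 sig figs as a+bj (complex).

MNA unknowns: 2 node voltages V₁..V_2 plus 1 source current (V1)
R1: Y=0.002604+0.000j on G[2,1]
R2: Y=0.0006536+0.000j on G[1,2]
R3: Y=0.002571+0.000j on G[0,2]
R4: Y=0.001133+0.000j on G[0,1]
R5: Y=0.03788+0.000j on G[0,2]
R6: Y=0.3817+0.000j on G[2,0]
R7: Y=0.01188+0.000j on G[1,2]
I1: z[2]−=0.00164, z[0]+=0.00164
I2: z[1]−=0.744, z[2]+=0.744
L1: Y=0.000-0.002389j on G[1,2]
R8: Y=0.008264+0.000j on G[2,0]
R9: Y=0.05435+0.000j on G[1,2]
R10: Y=0.2336+0.000j on G[1,2]
R11: Y=0.4762+0.000j on G[2,0]
I3: z[2]−=0.067, z[0]+=0.067
R12: Y=0.2841+0.000j on G[0,2]
R13: Y=0.002532+0.000j on G[0,1]
R14: Y=0.1016+0.000j on G[1,2]
R15: Y=0.0005747+0.000j on G[0,1]
V1: row V0−V2=18.6, i_V1 at 0,2
solve → V1=-20.23-0.009501j, V2=-18.60+0.000j
aux → i_V1=-22.16-4.027e-05j

-20.23-0.009501j V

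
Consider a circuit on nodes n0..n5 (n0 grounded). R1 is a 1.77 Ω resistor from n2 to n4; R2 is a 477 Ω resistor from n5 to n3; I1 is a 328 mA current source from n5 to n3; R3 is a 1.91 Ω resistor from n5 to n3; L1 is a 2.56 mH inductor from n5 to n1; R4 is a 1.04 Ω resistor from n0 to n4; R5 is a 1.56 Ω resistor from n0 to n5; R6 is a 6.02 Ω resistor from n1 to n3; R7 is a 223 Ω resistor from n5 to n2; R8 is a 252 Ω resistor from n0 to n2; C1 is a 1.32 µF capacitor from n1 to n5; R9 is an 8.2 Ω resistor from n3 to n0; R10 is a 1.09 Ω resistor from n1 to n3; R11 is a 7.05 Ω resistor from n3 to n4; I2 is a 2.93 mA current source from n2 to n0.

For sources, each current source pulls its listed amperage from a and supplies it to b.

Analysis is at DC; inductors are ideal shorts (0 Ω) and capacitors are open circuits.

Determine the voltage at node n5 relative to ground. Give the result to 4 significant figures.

-0.05096 V

MNA unknowns: 5 node voltages V₁..V_5 plus 1 source current (L1)
R1: Y=0.5650 on G[2,4]
R2: Y=0.002096 on G[5,3]
I1: z[5]−=0.328, z[3]+=0.328
R3: Y=0.5236 on G[5,3]
L1: row V5−V1=0, i_L1 at 5,1
R4: Y=0.9615 on G[0,4]
R5: Y=0.6410 on G[0,5]
R6: Y=0.1661 on G[1,3]
R7: Y=0.004484 on G[5,2]
R8: Y=0.003968 on G[0,2]
C1: Y=0.000 on G[1,5]
R9: Y=0.1220 on G[3,0]
R10: Y=0.9174 on G[1,3]
R11: Y=0.1418 on G[3,4]
I2: z[2]−=0.00293, z[0]+=0.00293
solve → V1=-0.05096, V2=0.008379, V3=0.1324, V4=0.01409, V5=-0.05096
aux → i_L1=-0.1987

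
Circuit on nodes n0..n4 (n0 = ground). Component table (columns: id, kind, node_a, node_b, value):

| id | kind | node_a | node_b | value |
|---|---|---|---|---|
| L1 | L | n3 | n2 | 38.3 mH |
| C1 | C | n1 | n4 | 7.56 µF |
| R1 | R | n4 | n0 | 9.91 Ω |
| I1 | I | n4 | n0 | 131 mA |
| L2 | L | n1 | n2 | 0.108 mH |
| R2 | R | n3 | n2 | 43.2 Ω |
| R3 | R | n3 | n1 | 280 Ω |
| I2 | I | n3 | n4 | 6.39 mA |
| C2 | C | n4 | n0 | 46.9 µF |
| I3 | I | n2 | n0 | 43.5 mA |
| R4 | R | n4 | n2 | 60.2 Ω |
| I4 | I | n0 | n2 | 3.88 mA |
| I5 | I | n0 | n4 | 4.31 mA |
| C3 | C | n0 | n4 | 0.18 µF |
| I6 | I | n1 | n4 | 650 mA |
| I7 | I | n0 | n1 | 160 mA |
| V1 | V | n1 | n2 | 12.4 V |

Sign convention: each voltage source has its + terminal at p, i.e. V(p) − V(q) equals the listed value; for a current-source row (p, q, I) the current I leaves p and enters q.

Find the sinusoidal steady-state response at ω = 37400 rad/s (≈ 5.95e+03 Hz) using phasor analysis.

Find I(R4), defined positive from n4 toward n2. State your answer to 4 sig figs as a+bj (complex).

0.2071-0.01932j A

MNA unknowns: 4 node voltages V₁..V_4 plus 1 source current (V1)
L1: Y=0.000-0.0006981j on G[3,2]
C1: Y=0.000+0.2827j on G[1,4]
R1: Y=0.1009+0.000j on G[4,0]
I1: z[4]−=0.131, z[0]+=0.131
L2: Y=0.000-0.2476j on G[1,2]
R2: Y=0.02315+0.000j on G[3,2]
R3: Y=0.003571+0.000j on G[3,1]
I2: z[3]−=0.00639, z[4]+=0.00639
C2: Y=0.000+1.754j on G[4,0]
I3: z[2]−=0.0435, z[0]+=0.0435
R4: Y=0.01661+0.000j on G[4,2]
I4: z[0]−=0.00388, z[2]+=0.00388
I5: z[0]−=0.00431, z[4]+=0.00431
C3: Y=0.000+0.006732j on G[0,4]
I6: z[1]−=0.65, z[4]+=0.65
I7: z[0]−=0.16, z[1]+=0.16
V1: row V1−V2=12.4, i_V1 at 1,2
solve → V1=-0.06854+1.167j, V2=-12.47+1.167j, V3=-11.05+1.204j, V4=-0.0002047+0.003572j
aux → i_V1=-0.2003+3.089j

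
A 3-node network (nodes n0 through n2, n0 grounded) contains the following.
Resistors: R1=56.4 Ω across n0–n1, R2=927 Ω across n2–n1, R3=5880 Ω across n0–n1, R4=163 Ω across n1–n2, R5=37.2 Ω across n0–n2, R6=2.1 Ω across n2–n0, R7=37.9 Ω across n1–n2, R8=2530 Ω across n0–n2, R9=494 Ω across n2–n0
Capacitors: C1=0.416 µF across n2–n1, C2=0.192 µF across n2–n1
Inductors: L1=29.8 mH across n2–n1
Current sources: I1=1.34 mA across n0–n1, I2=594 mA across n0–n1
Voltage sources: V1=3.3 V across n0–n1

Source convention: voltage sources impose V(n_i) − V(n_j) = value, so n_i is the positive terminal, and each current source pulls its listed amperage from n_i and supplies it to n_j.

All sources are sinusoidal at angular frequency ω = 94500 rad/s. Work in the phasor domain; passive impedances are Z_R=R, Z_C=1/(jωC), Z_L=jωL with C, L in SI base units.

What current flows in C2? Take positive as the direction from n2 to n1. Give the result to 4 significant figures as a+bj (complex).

Element admittances at ω=94500 rad/s:
  Y(R1) = 0.01773+0.000j S between n0,n1
  Y(R2) = 0.001079+0.000j S between n2,n1
  Y(R3) = 0.0001701+0.000j S between n0,n1
  Y(C1) = 0.000+0.03931j S between n2,n1
  Y(R4) = 0.006135+0.000j S between n1,n2
  Y(C2) = 0.000+0.01814j S between n2,n1
  Y(R5) = 0.02688+0.000j S between n0,n2
  Y(L1) = 0.000-0.0003551j S between n2,n1
  Y(R6) = 0.4762+0.000j S between n2,n0
  I1: injects 0.00134 A into n1 (from n0)
  Y(R7) = 0.02639+0.000j S between n1,n2
  I2: injects 0.594 A into n1 (from n0)
  Y(R8) = 0.0003953+0.000j S between n0,n2
  Y(R9) = 0.002024+0.000j S between n2,n0
  V1: constraint V(n0)−V(n1) = 3.3
Assemble and solve the 3×3 MNA system:
  V(n1)=-3.300+0.000j  V(n2)=-0.2400-0.3241j
  i(V1)=-0.7757-0.1638j

0.005881+0.05552j A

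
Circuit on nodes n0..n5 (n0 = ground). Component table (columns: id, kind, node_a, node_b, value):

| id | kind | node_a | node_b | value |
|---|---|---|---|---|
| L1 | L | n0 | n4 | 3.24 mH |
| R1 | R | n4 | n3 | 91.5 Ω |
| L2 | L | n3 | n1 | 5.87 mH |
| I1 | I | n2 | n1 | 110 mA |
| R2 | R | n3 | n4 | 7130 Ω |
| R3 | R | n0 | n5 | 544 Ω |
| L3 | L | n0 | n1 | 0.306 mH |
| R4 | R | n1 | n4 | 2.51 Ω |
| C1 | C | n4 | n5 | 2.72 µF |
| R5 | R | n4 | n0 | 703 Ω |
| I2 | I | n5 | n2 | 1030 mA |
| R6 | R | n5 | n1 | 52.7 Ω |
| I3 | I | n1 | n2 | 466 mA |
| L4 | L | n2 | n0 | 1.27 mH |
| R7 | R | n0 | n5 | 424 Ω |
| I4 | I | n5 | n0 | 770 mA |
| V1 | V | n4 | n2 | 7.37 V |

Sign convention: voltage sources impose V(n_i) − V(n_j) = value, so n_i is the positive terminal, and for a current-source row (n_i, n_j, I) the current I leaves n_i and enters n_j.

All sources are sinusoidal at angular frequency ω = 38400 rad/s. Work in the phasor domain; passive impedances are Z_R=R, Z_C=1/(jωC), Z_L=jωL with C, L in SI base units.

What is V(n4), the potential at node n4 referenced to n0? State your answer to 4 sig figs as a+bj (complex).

Apply KCL at each of the 5 non-ground nodes and solve the resulting linear system.
Node n1: branches {L2, I1, L3, R4, R6, I3} → V_1 = 1.645-6.452j
Node n2: branches {I1, I2, I3, L4, V1} → V_2 = -6.033-7.538j
Node n3: branches {R1, L2, R2} → V_3 = 1.755-7.493j
Node n4: branches {L1, R1, R2, R4, C1, R5, V1} → V_4 = 1.337-7.538j
Node n5: branches {R3, C1, I2, R6, R7, I4} → V_5 = -1.830+8.991j
Source currents: i(V1)=-1.541+0.1237j

1.337-7.538j V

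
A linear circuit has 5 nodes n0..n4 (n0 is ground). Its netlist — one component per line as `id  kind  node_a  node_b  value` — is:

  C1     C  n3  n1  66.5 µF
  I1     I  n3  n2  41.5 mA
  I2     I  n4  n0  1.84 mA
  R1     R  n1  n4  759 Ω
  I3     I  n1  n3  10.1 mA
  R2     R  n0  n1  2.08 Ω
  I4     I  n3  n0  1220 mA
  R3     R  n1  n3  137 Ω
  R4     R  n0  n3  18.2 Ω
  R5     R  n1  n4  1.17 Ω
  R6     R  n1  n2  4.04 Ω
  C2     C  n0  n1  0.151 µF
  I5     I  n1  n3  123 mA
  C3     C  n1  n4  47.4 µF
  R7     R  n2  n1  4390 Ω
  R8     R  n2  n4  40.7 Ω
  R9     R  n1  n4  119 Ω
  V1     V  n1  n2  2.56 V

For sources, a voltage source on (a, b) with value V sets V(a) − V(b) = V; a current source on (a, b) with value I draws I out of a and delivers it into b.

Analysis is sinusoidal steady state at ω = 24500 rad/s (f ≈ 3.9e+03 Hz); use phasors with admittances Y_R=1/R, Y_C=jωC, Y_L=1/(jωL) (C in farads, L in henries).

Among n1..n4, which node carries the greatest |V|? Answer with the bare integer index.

2

Apply KCL at each of the 4 non-ground nodes and solve the resulting linear system.
Node n1: branches {C1, R1, I3, R2, R3, R5, R6, C2, I5, C3, R7, R9, V1} → V_1 = -2.279-0.04733j
Node n2: branches {I1, R6, R7, R8, V1} → V_2 = -4.839-0.04733j
Node n3: branches {C1, I1, I3, I4, R3, R4, I5} → V_3 = -2.301+0.5676j
Node n4: branches {I2, R1, R5, C3, R8, R9} → V_4 = -2.306-0.01218j
Source currents: i(V1)=-0.7380-0.0008636j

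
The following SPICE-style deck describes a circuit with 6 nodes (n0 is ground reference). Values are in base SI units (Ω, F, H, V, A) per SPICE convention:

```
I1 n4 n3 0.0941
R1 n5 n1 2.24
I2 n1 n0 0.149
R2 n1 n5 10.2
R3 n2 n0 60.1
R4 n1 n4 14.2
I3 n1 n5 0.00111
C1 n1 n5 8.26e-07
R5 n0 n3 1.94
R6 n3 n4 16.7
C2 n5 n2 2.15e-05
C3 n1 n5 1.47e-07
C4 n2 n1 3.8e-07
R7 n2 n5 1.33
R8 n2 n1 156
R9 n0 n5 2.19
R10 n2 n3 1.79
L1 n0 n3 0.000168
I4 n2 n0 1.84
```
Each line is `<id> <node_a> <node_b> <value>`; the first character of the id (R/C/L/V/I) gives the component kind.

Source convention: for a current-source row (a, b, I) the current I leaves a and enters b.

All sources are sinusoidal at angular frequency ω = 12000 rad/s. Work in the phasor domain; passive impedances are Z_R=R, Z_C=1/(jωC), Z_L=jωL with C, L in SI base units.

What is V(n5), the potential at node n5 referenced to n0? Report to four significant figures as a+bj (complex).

Element admittances at ω=12000 rad/s:
  I1: injects 0.0941 A into n3 (from n4)
  Y(R1) = 0.4464+0.000j S between n5,n1
  I2: injects 0.149 A into n0 (from n1)
  Y(R2) = 0.09804+0.000j S between n1,n5
  Y(R3) = 0.01664+0.000j S between n2,n0
  Y(R4) = 0.07042+0.000j S between n1,n4
  I3: injects 0.00111 A into n5 (from n1)
  Y(C1) = 0.000+0.009912j S between n1,n5
  Y(R5) = 0.5155+0.000j S between n0,n3
  Y(R6) = 0.05988+0.000j S between n3,n4
  Y(C2) = 0.000+0.2580j S between n5,n2
  Y(C3) = 0.000+0.001764j S between n1,n5
  Y(C4) = 0.000+0.004560j S between n2,n1
  Y(R7) = 0.7519+0.000j S between n2,n5
  Y(R8) = 0.006410+0.000j S between n2,n1
  Y(R9) = 0.4566+0.000j S between n0,n5
  Y(R10) = 0.5587+0.000j S between n2,n3
  Y(L1) = 0.000-0.4960j S between n0,n3
  I4: injects 1.84 A into n0 (from n2)
Assemble and solve the 5×5 MNA system:
  V(n1)=-2.358-0.4748j  V(n2)=-3.042-0.3832j  V(n3)=-1.220-0.7545j  V(n4)=-2.558-0.6033j  V(n5)=-2.048-0.4602j

-2.048-0.4602j V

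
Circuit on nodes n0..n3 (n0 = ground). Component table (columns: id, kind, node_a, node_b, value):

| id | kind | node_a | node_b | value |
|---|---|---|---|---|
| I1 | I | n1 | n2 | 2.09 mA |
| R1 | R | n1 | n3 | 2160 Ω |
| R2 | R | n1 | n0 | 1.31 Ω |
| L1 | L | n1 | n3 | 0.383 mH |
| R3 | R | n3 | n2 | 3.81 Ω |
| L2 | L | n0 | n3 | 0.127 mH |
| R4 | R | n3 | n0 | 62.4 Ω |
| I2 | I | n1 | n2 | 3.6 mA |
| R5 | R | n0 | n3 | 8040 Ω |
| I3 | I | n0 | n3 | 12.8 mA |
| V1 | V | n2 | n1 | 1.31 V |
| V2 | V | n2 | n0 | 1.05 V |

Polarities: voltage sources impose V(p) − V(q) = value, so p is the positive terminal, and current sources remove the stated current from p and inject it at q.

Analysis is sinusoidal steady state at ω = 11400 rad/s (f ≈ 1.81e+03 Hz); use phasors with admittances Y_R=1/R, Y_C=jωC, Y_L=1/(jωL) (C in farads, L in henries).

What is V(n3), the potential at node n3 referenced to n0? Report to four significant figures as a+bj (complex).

MNA unknowns: 3 node voltages V₁..V_3 plus 2 source currents (V1, V2)
I1: z[1]−=0.00209, z[2]+=0.00209
R1: Y=0.0004630+0.000j on G[1,3]
R2: Y=0.7634+0.000j on G[1,0]
L1: Y=0.000-0.2290j on G[1,3]
R3: Y=0.2625+0.000j on G[3,2]
L2: Y=0.000-0.6907j on G[0,3]
R4: Y=0.01603+0.000j on G[3,0]
I2: z[1]−=0.0036, z[2]+=0.0036
R5: Y=0.0001244+0.000j on G[0,3]
I3: z[0]−=0.0128, z[3]+=0.0128
V1: row V2−V1=1.31, i_V1 at 2,1
V2: row V2−V0=1.05, i_V2 at 2,0
solve → V1=-0.2600+0.000j, V2=1.050+0.000j, V3=0.02780+0.3050j
aux → i_V1=-0.2628+0.06577j, i_V2=0.0001655+0.01428j

0.02780+0.3050j V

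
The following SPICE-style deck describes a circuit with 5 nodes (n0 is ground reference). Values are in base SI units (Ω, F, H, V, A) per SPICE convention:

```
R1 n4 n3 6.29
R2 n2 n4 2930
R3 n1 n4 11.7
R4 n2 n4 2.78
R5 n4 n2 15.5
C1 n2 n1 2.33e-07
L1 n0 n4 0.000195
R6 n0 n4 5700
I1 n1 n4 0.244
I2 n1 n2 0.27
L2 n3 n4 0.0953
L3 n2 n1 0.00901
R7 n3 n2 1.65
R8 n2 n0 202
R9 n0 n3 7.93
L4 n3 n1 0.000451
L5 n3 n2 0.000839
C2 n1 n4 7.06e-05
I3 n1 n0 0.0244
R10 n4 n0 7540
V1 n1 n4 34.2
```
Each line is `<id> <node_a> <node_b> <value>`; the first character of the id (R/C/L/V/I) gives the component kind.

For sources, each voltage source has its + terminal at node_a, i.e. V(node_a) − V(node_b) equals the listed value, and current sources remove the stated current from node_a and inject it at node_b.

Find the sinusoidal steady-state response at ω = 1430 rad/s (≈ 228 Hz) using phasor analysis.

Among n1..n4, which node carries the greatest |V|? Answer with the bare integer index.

MNA unknowns: 4 node voltages V₁..V_4 plus 1 source current (V1)
R1: Y=0.1590+0.000j on G[4,3]
R2: Y=0.0003413+0.000j on G[2,4]
R3: Y=0.08547+0.000j on G[1,4]
R4: Y=0.3597+0.000j on G[2,4]
R5: Y=0.06452+0.000j on G[4,2]
C1: Y=0.000+0.0003332j on G[2,1]
L1: Y=0.000-3.586j on G[0,4]
R6: Y=0.0001754+0.000j on G[0,4]
I1: z[1]−=0.244, z[4]+=0.244
I2: z[1]−=0.27, z[2]+=0.27
L2: Y=0.000-0.007338j on G[3,4]
L3: Y=0.000-0.07761j on G[2,1]
R7: Y=0.6061+0.000j on G[3,2]
R8: Y=0.004950+0.000j on G[2,0]
R9: Y=0.1261+0.000j on G[0,3]
L4: Y=0.000-1.551j on G[3,1]
L5: Y=0.000-0.8335j on G[3,2]
C2: Y=0.000+0.1010j on G[1,4]
I3: z[1]−=0.0244, z[0]+=0.0244
R10: Y=0.0001326+0.000j on G[4,0]
V1: row V1−V4=34.2, i_V1 at 1,4
solve → V1=33.78-1.041j, V2=20.49-14.53j, V3=28.61-11.24j, V4=-0.4154-1.041j
aux → i_V1=-20.32+5.598j

1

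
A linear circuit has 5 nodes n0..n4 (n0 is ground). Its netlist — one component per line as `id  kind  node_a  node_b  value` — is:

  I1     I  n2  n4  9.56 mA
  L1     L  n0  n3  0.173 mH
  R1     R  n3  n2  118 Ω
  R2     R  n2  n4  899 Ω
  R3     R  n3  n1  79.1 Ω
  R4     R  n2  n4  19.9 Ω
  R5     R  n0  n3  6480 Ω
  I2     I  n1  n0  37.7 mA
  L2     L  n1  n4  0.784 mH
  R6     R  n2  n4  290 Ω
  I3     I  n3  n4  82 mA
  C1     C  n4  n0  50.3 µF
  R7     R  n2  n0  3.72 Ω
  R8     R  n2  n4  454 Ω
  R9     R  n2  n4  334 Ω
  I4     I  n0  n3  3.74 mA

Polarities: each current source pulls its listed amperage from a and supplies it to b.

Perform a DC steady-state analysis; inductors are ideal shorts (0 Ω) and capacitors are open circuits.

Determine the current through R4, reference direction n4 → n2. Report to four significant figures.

0.03619 A

Apply KCL at each of the 4 non-ground nodes and solve the resulting linear system.
Node n1: branches {R3, I2, L2} → V_1 = 0.8416
Node n2: branches {I1, R1, R2, R4, R6, R7, R8, R9} → V_2 = 0.1214
Node n3: branches {L1, R1, R3, R5, I3, I4} → V_3 = 0.000
Node n4: branches {I1, R2, R4, L2, R6, I3, C1, R8, R9} → V_4 = 0.8416
Source currents: i(L1)=0.06659, i(L2)=-0.04834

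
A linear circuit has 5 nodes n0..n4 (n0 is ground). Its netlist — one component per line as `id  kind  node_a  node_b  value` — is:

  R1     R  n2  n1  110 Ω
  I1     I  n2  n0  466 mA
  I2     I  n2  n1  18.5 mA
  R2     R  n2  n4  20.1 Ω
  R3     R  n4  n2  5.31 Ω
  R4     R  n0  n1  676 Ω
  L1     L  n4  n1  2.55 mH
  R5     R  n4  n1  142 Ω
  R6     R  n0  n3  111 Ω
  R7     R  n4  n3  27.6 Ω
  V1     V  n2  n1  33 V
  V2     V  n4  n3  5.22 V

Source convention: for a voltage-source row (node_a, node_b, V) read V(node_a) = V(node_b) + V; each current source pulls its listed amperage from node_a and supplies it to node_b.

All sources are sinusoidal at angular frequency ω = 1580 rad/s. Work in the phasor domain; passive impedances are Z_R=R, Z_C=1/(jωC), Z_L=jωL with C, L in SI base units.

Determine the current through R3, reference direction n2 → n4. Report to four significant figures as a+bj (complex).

3.080-3.158j A

MNA unknowns: 4 node voltages V₁..V_4 plus 2 source currents (V1, V2)
R1: Y=0.009091+0.000j on G[2,1]
I1: z[2]−=0.466, z[0]+=0.466
I2: z[2]−=0.0185, z[1]+=0.0185
R2: Y=0.04975+0.000j on G[2,4]
R3: Y=0.1883+0.000j on G[4,2]
R4: Y=0.001479+0.000j on G[0,1]
L1: Y=0.000-0.2482j on G[4,1]
R5: Y=0.007042+0.000j on G[4,1]
R6: Y=0.009009+0.000j on G[0,3]
R7: Y=0.03623+0.000j on G[4,3]
V1: row V2−V1=33, i_V1 at 2,1
V2: row V4−V3=5.22, i_V2 at 4,3
solve → V1=-54.25-14.40j, V2=-21.25-14.40j, V3=-42.82+2.365j, V4=-37.60+2.365j
aux → i_V1=-4.678+3.992j, i_V2=-0.5749+0.02131j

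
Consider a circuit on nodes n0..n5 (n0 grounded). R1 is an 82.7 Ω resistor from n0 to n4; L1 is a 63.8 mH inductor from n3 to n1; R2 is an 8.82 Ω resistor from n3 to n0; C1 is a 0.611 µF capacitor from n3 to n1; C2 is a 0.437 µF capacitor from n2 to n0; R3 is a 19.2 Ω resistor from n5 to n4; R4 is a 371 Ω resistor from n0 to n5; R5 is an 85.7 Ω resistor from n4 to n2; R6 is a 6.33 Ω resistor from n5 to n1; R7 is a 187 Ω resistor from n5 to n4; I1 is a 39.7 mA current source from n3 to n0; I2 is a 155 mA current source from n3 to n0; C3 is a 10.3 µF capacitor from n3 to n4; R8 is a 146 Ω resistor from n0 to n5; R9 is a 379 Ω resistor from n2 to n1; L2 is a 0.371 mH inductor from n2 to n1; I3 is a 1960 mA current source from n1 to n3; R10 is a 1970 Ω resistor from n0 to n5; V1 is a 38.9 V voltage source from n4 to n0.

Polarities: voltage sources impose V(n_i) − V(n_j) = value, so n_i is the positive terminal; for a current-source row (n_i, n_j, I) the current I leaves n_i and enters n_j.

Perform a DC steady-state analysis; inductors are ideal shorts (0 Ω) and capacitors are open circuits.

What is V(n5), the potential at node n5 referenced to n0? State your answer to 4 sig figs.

Apply KCL at each of the 5 non-ground nodes and solve the resulting linear system.
Node n1: branches {L1, C1, R6, R9, L2, I3} → V_1 = 10.59
Node n2: branches {C2, R5, R9, L2} → V_2 = 10.59
Node n3: branches {L1, R2, C1, I1, I2, C3, I3} → V_3 = 10.59
Node n4: branches {R1, R3, R5, R7, C3, V1} → V_4 = 38.90
Node n5: branches {R3, R4, R6, R7, R8, R10} → V_5 = 17.33
Source currents: i(L1)=0.5649, i(L2)=0.3304, i(V1)=-2.040

17.33 V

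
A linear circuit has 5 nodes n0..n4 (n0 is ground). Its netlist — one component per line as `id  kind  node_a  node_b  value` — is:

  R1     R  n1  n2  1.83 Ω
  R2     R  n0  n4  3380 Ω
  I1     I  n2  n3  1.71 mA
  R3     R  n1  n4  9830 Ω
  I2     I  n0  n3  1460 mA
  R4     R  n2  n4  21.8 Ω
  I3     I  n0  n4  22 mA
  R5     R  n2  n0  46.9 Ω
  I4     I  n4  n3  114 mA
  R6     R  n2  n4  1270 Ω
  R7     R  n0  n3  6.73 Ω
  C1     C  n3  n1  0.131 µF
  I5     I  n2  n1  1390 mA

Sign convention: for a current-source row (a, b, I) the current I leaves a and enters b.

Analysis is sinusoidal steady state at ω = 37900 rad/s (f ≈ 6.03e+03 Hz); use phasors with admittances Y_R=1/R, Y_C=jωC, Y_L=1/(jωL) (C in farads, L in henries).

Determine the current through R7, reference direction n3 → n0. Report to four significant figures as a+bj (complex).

1.560-0.05718j A

MNA unknowns: 4 node voltages V₁..V_4
R1: Y=0.5464+0.000j on G[1,2]
R2: Y=0.0002959+0.000j on G[0,4]
I1: z[2]−=0.00171, z[3]+=0.00171
R3: Y=0.0001017+0.000j on G[1,4]
I2: z[0]−=1.46, z[3]+=1.46
R4: Y=0.04587+0.000j on G[2,4]
I3: z[0]−=0.022, z[4]+=0.022
R5: Y=0.02132+0.000j on G[2,0]
I4: z[4]−=0.114, z[3]+=0.114
R6: Y=0.0007874+0.000j on G[2,4]
R7: Y=0.1486+0.000j on G[0,3]
C1: Y=0.000+0.004965j on G[3,1]
I5: z[2]−=1.39, z[1]+=1.39
solve → V1=-1.017+2.750j, V2=-3.589+2.645j, V3=10.50-0.3848j, V4=-5.516+2.629j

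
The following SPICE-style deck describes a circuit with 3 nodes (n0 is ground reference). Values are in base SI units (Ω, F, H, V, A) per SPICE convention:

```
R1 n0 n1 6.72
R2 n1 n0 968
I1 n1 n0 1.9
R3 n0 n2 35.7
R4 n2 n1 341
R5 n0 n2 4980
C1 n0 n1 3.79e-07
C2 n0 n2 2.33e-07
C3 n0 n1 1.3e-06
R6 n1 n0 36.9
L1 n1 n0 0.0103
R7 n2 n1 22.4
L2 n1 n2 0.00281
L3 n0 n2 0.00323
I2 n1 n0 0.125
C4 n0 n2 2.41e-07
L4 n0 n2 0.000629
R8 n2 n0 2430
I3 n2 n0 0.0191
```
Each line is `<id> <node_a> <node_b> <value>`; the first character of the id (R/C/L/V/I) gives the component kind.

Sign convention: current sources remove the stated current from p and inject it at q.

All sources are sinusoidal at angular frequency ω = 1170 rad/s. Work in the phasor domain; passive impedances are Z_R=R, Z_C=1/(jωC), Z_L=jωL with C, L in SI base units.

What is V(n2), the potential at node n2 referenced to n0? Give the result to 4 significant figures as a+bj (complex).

-0.3488-0.7438j V

Apply KCL at each of the 2 non-ground nodes and solve the resulting linear system.
Node n1: branches {R1, R2, I1, R4, C1, C3, R6, L1, R7, L2, I2} → V_1 = -2.699-4.315j
Node n2: branches {R3, R4, R5, C2, R7, L2, L3, C4, L4, R8, I3} → V_2 = -0.3488-0.7438j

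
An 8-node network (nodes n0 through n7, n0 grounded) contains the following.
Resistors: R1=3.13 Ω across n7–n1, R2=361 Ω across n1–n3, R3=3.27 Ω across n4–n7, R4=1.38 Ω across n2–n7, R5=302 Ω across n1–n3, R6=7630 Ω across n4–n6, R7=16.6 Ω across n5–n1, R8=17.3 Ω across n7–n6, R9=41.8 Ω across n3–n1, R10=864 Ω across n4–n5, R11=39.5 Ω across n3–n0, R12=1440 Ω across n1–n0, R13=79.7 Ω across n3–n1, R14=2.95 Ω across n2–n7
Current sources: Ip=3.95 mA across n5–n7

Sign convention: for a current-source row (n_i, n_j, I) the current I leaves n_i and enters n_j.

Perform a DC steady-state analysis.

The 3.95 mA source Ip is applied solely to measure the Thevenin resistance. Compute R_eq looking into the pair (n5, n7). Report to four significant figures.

R_eq = 19.29 Ω

MNA unknowns: 7 node voltages V₁..V_7
R1: Y=0.3195 on G[7,1]
R2: Y=0.002770 on G[1,3]
R3: Y=0.3058 on G[4,7]
R4: Y=0.7246 on G[2,7]
R5: Y=0.003311 on G[1,3]
R6: Y=0.0001311 on G[4,6]
R7: Y=0.06024 on G[5,1]
R8: Y=0.05780 on G[7,6]
R9: Y=0.02392 on G[3,1]
R10: Y=0.001157 on G[4,5]
R11: Y=0.02532 on G[3,0]
R12: Y=0.0006944 on G[1,0]
R13: Y=0.01255 on G[3,1]
R14: Y=0.3390 on G[2,7]
Ip: z[5]−=0.00395, z[7]+=0.00395
solve → V1=0.000, V2=0.01209, V3=0.000, V4=0.01180, V5=-0.06411, V6=0.01209, V7=0.01209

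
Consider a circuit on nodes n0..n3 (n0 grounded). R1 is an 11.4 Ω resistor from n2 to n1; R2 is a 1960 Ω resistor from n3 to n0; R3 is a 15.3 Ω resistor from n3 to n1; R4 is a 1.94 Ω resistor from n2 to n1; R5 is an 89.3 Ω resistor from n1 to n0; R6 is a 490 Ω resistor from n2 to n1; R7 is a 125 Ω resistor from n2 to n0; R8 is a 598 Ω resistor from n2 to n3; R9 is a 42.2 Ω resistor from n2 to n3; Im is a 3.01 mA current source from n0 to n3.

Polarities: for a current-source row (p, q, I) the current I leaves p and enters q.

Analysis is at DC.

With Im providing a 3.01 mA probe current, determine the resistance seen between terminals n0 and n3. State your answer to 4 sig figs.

Apply KCL at each of the 3 non-ground nodes and solve the resulting linear system.
Node n1: branches {R1, R3, R4, R5, R6} → V_1 = 0.1522
Node n2: branches {R1, R4, R6, R7, R8, R9} → V_2 = 0.1515
Node n3: branches {R2, R3, R8, R9, Im} → V_3 = 0.1841

R_eq = 61.17 Ω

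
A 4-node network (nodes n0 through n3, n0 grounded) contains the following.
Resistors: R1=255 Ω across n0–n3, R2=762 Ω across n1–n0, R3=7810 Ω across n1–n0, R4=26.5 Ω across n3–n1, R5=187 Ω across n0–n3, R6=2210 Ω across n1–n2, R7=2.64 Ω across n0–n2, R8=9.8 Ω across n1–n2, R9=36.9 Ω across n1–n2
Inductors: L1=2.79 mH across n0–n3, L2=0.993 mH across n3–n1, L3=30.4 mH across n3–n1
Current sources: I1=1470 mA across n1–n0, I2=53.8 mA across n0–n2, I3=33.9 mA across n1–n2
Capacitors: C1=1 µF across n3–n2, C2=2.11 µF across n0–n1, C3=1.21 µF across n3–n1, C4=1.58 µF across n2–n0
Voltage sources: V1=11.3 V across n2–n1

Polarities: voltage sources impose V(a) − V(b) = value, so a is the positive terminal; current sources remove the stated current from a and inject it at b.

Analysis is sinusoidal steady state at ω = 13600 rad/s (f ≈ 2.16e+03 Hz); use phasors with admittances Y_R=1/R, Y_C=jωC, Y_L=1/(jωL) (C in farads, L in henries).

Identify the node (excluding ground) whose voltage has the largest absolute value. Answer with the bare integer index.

1

Element admittances at ω=13600 rad/s:
  Y(R1) = 0.003922+0.000j S between n0,n3
  Y(L1) = 0.000-0.02635j S between n0,n3
  Y(L2) = 0.000-0.07405j S between n3,n1
  Y(R2) = 0.001312+0.000j S between n1,n0
  I1: injects 1.47 A into n0 (from n1)
  Y(R3) = 0.0001280+0.000j S between n1,n0
  I2: injects 0.0538 A into n2 (from n0)
  Y(R4) = 0.03774+0.000j S between n3,n1
  Y(R5) = 0.005348+0.000j S between n0,n3
  I3: injects 0.0339 A into n2 (from n1)
  Y(R6) = 0.0004525+0.000j S between n1,n2
  Y(C1) = 0.000+0.01360j S between n3,n2
  Y(L3) = 0.000-0.002419j S between n3,n1
  Y(R7) = 0.3788+0.000j S between n0,n2
  Y(R8) = 0.1020+0.000j S between n1,n2
  Y(C2) = 0.000+0.02870j S between n0,n1
  Y(R9) = 0.02710+0.000j S between n1,n2
  Y(C3) = 0.000+0.01646j S between n3,n1
  Y(C4) = 0.000+0.02149j S between n2,n0
  V1: constraint V(n2)−V(n1) = 11.3
Assemble and solve the 4×4 MNA system:
  V(n1)=-14.65+0.4873j  V(n2)=-3.349+0.4873j  V(n3)=-11.58+0.1955j
  i(V1)=-0.09382-0.2246j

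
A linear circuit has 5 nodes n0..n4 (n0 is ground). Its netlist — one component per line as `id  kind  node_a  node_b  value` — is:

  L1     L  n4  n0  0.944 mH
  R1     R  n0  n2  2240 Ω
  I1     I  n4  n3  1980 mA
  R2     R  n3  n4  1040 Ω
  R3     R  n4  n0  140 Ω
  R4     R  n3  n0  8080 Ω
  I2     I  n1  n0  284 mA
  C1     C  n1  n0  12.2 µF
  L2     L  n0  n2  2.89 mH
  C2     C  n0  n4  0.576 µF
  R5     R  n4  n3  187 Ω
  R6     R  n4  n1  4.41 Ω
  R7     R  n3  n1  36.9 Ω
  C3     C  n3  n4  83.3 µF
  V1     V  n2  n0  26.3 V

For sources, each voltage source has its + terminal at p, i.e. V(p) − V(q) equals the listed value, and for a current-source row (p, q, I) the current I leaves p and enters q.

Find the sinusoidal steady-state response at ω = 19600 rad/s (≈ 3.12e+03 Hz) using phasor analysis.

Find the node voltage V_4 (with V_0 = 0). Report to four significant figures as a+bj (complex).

Apply KCL at each of the 4 non-ground nodes and solve the resulting linear system.
Node n1: branches {I2, C1, R6, R7} → V_1 = -0.1060+1.440j
Node n2: branches {R1, L2, V1} → V_2 = 26.30+0.000j
Node n3: branches {I1, R2, R4, R5, R7, C3} → V_3 = -0.3219+0.2538j
Node n4: branches {L1, I1, R2, R3, C2, R5, R6, C3} → V_4 = -0.3463+1.470j
Source currents: i(V1)=-0.01174+0.4643j

-0.3463+1.470j V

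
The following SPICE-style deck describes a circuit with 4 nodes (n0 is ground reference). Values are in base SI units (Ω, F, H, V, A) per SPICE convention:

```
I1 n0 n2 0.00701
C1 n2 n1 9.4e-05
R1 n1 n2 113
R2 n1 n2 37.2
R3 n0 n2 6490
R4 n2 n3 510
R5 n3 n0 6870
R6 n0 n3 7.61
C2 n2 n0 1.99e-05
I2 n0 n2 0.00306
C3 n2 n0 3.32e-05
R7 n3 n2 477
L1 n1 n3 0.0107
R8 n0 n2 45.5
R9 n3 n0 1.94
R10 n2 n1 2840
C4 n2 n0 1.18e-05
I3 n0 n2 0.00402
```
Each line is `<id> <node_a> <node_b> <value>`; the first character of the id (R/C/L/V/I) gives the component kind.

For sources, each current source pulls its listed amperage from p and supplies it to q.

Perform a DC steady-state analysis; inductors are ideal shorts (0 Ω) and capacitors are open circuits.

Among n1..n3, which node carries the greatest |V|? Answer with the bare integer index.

2

Apply KCL at each of the 3 non-ground nodes and solve the resulting linear system.
Node n1: branches {C1, R1, R2, L1, R10} → V_1 = 0.01373
Node n2: branches {I1, C1, R1, R2, R3, R4, C2, I2, C3, R7, R8, R10, C4, I3} → V_2 = 0.2351
Node n3: branches {R4, R5, R6, R7, L1, R9} → V_3 = 0.01373
Source currents: i(L1)=0.007988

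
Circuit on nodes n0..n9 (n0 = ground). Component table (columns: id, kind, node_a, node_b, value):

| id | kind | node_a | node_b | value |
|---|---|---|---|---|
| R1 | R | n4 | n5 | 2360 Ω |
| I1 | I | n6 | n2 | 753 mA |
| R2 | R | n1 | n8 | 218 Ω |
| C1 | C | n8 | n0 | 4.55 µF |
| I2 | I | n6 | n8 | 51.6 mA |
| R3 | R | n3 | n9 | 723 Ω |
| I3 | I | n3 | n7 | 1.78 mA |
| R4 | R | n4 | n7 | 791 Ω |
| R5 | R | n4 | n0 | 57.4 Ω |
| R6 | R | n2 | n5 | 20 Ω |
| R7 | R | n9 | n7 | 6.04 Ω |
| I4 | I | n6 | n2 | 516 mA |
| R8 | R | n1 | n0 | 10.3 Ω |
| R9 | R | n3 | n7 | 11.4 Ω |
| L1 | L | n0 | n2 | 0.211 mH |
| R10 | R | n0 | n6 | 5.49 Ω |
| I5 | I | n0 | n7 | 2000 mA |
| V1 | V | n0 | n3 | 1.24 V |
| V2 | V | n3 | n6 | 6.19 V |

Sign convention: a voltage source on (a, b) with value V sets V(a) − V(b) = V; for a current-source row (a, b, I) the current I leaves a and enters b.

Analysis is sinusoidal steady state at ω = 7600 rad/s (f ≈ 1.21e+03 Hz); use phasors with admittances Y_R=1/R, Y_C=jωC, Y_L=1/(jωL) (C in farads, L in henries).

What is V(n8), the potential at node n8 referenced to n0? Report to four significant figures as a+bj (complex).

0.1860-1.469j V

Apply KCL at each of the 9 non-ground nodes and solve the resulting linear system.
Node n1: branches {R2, R8} → V_1 = 0.008393-0.06626j
Node n2: branches {I1, R6, I4, L1} → V_2 = 0.001342+2.036j
Node n3: branches {R3, I3, R9, V1, V2} → V_3 = -1.240+0.000j
Node n4: branches {R1, R4, R5} → V_4 = 1.386+0.04481j
Node n5: branches {R1, R6} → V_5 = 0.01298+2.019j
Node n6: branches {I1, I2, I4, R10, V2} → V_6 = -7.430+0.000j
Node n7: branches {I3, R4, R7, R9, I5} → V_7 = 20.95+0.0006270j
Node n8: branches {R2, C1, I2} → V_8 = 0.1860-1.469j
Node n9: branches {R3, R7} → V_9 = 20.77+0.0006218j
Source currents: i(V1)=-2.008-5.586e-05j, i(V2)=-0.03277+0.000j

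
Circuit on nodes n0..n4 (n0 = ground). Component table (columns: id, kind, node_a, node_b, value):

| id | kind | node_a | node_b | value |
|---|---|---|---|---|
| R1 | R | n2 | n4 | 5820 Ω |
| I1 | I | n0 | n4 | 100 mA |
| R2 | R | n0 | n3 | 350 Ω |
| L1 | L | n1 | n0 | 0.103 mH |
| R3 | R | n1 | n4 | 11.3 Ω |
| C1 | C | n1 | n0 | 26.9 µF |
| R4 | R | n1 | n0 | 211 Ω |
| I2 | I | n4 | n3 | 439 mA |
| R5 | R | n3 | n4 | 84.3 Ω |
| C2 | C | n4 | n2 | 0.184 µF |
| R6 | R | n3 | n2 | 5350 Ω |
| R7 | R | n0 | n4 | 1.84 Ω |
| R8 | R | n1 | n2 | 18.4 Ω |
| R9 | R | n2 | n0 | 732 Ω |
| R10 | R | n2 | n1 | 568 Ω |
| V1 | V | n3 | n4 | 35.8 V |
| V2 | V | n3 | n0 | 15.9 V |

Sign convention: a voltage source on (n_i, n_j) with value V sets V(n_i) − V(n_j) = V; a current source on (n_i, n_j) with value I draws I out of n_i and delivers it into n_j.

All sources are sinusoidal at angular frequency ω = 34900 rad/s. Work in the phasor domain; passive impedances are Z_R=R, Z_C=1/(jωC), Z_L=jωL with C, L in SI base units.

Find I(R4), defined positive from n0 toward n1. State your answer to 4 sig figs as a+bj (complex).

Element admittances at ω=34900 rad/s:
  Y(R1) = 0.0001718+0.000j S between n2,n4
  I1: injects 0.1 A into n4 (from n0)
  Y(R2) = 0.002857+0.000j S between n0,n3
  Y(L1) = 0.000-0.2782j S between n1,n0
  Y(R3) = 0.08850+0.000j S between n1,n4
  Y(C1) = 0.000+0.9388j S between n1,n0
  Y(R4) = 0.004739+0.000j S between n1,n0
  I2: injects 0.439 A into n3 (from n4)
  Y(R5) = 0.01186+0.000j S between n3,n4
  Y(C2) = 0.000+0.006422j S between n4,n2
  Y(R6) = 0.0001869+0.000j S between n3,n2
  Y(R7) = 0.5435+0.000j S between n0,n4
  Y(R8) = 0.05435+0.000j S between n1,n2
  Y(R9) = 0.001366+0.000j S between n2,n0
  Y(R10) = 0.001761+0.000j S between n2,n1
  V1: constraint V(n3)−V(n4) = 35.8
  V2: constraint V(n3)−V(n0) = 15.9
Assemble and solve the 6×6 MNA system:
  V(n1)=-0.5541+2.583j  V(n2)=-0.5061+0.3530j  V(n3)=15.90+0.000j  V(n4)=-19.90+0.000j
  i(V1)=-12.61-0.3532j  i(V2)=12.58+0.3533j

0.002626-0.01224j A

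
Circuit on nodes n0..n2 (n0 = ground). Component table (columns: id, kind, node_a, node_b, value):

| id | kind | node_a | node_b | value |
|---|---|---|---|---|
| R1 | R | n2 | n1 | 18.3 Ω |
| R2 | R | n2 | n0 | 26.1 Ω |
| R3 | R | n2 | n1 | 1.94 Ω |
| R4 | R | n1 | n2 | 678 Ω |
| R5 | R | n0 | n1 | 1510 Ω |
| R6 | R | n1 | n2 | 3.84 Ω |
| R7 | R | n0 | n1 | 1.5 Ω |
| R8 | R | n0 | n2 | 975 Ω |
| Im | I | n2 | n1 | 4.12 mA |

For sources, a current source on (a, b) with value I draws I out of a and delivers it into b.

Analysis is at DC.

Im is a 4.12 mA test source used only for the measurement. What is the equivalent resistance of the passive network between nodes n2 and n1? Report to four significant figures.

Element admittances at DC:
  Y(R1) = 0.05464 S between n2,n1
  Y(R2) = 0.03831 S between n2,n0
  Y(R3) = 0.5155 S between n2,n1
  Y(R4) = 0.001475 S between n1,n2
  Y(R5) = 0.0006623 S between n0,n1
  Y(R6) = 0.2604 S between n1,n2
  Y(R7) = 0.6667 S between n0,n1
  Y(R8) = 0.001026 S between n0,n2
  Im: injects 0.00412 A into n1 (from n2)
Assemble and solve the 2×2 MNA system:
  V(n1)=0.0002639  V(n2)=-0.004476

R_eq = 1.151 Ω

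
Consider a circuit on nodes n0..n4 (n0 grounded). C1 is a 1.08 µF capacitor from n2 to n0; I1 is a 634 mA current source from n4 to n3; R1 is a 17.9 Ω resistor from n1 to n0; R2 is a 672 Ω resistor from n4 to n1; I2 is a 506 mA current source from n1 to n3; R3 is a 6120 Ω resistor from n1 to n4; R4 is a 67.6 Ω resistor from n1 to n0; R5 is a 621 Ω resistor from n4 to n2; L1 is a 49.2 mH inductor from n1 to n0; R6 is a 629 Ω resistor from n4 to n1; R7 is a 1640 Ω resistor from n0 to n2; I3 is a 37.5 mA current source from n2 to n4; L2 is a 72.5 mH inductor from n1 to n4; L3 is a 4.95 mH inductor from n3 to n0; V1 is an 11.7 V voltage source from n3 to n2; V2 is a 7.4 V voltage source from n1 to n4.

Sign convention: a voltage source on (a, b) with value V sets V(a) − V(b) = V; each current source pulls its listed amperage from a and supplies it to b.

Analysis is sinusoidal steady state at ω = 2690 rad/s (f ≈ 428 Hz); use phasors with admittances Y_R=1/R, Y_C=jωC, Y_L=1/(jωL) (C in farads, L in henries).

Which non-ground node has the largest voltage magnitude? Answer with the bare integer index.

4

Apply KCL at each of the 4 non-ground nodes and solve the resulting linear system.
Node n1: branches {R1, R2, I2, R3, R4, L1, R6, L2, V2} → V_1 = -15.22-1.254j
Node n2: branches {C1, R5, R7, I3, V1} → V_2 = -11.68+15.13j
Node n3: branches {I1, I2, L3, V1} → V_3 = 0.02228+15.13j
Node n4: branches {I1, R2, R3, R5, R6, I3, L2, V2} → V_4 = -22.62-1.254j
Source currents: i(V1)=0.004056+0.001673j, i(V2)=0.5549+0.01157j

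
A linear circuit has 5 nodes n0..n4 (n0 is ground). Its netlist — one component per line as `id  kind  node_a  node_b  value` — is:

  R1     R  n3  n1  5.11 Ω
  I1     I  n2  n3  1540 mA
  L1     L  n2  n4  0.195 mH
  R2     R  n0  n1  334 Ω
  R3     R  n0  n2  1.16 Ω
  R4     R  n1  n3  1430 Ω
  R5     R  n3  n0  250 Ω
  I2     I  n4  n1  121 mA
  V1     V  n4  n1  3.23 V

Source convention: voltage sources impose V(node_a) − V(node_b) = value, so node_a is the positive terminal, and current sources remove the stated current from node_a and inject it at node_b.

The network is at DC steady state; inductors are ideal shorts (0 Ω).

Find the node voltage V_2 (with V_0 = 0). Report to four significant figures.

-0.009674 V

Apply KCL at each of the 4 non-ground nodes and solve the resulting linear system.
Node n1: branches {R1, R2, R4, I2, V1} → V_1 = -3.240
Node n2: branches {I1, L1, R3} → V_2 = -0.009674
Node n3: branches {R1, I1, R4, R5} → V_3 = 4.510
Node n4: branches {L1, I2, V1} → V_4 = -0.009674
Source currents: i(L1)=-1.532, i(V1)=-1.653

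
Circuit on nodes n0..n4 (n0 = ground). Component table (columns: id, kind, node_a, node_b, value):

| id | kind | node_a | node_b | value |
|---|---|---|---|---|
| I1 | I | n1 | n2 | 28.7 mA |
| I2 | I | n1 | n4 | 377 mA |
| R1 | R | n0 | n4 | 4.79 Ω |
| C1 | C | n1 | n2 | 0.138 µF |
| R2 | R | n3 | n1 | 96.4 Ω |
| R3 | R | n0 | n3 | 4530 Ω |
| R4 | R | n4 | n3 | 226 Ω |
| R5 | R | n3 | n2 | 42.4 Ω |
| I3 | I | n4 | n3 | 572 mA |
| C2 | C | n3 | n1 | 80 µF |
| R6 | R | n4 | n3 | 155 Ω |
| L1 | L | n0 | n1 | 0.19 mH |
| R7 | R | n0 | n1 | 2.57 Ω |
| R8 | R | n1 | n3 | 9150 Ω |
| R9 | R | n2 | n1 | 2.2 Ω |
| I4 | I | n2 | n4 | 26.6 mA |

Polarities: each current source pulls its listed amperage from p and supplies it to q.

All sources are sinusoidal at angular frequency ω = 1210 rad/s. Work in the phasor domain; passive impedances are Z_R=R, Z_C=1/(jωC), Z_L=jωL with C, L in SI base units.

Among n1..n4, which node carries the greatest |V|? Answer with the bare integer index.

3

Apply KCL at each of the 4 non-ground nodes and solve the resulting linear system.
Node n1: branches {I1, I2, C1, R2, C2, L1, R7, R8, R9} → V_1 = -0.008800+0.03233j
Node n2: branches {I1, C1, R5, R9, I4} → V_2 = 0.1027-0.2069j
Node n3: branches {R2, R3, R4, R5, I3, C2, R6, R8} → V_3 = 2.165-4.817j
Node n4: branches {I2, R1, R4, I3, R6, I4} → V_4 = -0.6595-0.2385j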